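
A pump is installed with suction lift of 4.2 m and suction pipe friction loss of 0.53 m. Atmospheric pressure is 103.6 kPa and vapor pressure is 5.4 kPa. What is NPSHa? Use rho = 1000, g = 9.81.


NPSHa = p_atm/(rho*g) - z_s - hf_s - p_vap/(rho*g).
p_atm/(rho*g) = 103.6*1000 / (1000*9.81) = 10.561 m.
p_vap/(rho*g) = 5.4*1000 / (1000*9.81) = 0.55 m.
NPSHa = 10.561 - 4.2 - 0.53 - 0.55
      = 5.28 m.

5.28


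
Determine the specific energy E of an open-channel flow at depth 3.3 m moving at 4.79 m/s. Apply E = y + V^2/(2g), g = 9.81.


Specific energy E = y + V^2/(2g).
Velocity head = V^2/(2g) = 4.79^2 / (2*9.81) = 22.9441 / 19.62 = 1.1694 m.
E = 3.3 + 1.1694 = 4.4694 m.

4.4694


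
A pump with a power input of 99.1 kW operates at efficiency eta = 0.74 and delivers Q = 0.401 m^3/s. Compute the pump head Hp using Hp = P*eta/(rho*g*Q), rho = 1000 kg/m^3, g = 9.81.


Pump head formula: Hp = P * eta / (rho * g * Q).
Numerator: P * eta = 99.1 * 1000 * 0.74 = 73334.0 W.
Denominator: rho * g * Q = 1000 * 9.81 * 0.401 = 3933.81.
Hp = 73334.0 / 3933.81 = 18.64 m.

18.64


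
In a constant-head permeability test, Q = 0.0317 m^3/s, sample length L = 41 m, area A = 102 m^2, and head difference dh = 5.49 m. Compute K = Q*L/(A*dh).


From K = Q*L / (A*dh):
Numerator: Q*L = 0.0317 * 41 = 1.2997.
Denominator: A*dh = 102 * 5.49 = 559.98.
K = 1.2997 / 559.98 = 0.002321 m/s.

0.002321


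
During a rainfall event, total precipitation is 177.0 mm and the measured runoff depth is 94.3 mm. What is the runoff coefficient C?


The runoff coefficient C = runoff depth / rainfall depth.
C = 94.3 / 177.0
  = 0.5328.

0.5328


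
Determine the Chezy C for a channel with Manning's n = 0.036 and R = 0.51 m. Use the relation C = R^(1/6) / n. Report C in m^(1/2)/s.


The Chezy coefficient relates to Manning's n through C = R^(1/6) / n.
R^(1/6) = 0.51^(1/6) = 0.893844.
C = 0.893844 / 0.036 = 24.83 m^(1/2)/s.

24.83


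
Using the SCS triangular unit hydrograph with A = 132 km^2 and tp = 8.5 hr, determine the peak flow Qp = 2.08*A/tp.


SCS formula: Qp = 2.08 * A / tp.
Qp = 2.08 * 132 / 8.5
   = 274.56 / 8.5
   = 32.3 m^3/s per cm.

32.3


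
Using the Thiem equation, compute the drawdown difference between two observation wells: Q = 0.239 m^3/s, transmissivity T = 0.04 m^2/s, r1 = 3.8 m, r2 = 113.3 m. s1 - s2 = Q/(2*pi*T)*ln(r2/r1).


Thiem equation: s1 - s2 = Q/(2*pi*T) * ln(r2/r1).
ln(r2/r1) = ln(113.3/3.8) = 3.395.
Q/(2*pi*T) = 0.239 / (2*pi*0.04) = 0.239 / 0.2513 = 0.951.
s1 - s2 = 0.951 * 3.395 = 3.2285 m.

3.2285


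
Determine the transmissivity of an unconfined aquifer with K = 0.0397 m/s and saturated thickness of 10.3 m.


Transmissivity is defined as T = K * h.
T = 0.0397 * 10.3
  = 0.4089 m^2/s.

0.4089


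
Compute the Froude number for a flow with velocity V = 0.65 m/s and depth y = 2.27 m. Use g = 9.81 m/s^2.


The Froude number is defined as Fr = V / sqrt(g*y).
g*y = 9.81 * 2.27 = 22.2687.
sqrt(g*y) = sqrt(22.2687) = 4.719.
Fr = 0.65 / 4.719 = 0.1377.

0.1377


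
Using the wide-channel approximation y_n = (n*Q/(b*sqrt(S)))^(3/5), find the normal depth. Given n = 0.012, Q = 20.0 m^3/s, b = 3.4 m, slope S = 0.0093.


We use the wide-channel approximation y_n = (n*Q/(b*sqrt(S)))^(3/5).
sqrt(S) = sqrt(0.0093) = 0.096437.
Numerator: n*Q = 0.012 * 20.0 = 0.24.
Denominator: b*sqrt(S) = 3.4 * 0.096437 = 0.327886.
arg = 0.732.
y_n = 0.732^(3/5) = 0.8293 m.

0.8293


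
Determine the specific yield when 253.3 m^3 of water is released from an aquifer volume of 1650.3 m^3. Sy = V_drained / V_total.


Specific yield Sy = Volume drained / Total volume.
Sy = 253.3 / 1650.3
   = 0.1535.

0.1535


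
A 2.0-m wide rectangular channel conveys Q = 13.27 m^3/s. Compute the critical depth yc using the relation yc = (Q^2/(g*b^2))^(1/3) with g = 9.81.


Using yc = (Q^2 / (g * b^2))^(1/3):
Q^2 = 13.27^2 = 176.09.
g * b^2 = 9.81 * 2.0^2 = 9.81 * 4.0 = 39.24.
Q^2 / (g*b^2) = 176.09 / 39.24 = 4.4875.
yc = 4.4875^(1/3) = 1.6494 m.

1.6494


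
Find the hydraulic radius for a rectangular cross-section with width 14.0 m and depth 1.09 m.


For a rectangular section:
Flow area A = b * y = 14.0 * 1.09 = 15.26 m^2.
Wetted perimeter P = b + 2y = 14.0 + 2*1.09 = 16.18 m.
Hydraulic radius R = A/P = 15.26 / 16.18 = 0.9431 m.

0.9431


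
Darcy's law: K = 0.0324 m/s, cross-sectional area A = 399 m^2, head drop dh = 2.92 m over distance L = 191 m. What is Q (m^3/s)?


Darcy's law: Q = K * A * i, where i = dh/L.
Hydraulic gradient i = 2.92 / 191 = 0.015288.
Q = 0.0324 * 399 * 0.015288
  = 0.1976 m^3/s.

0.1976


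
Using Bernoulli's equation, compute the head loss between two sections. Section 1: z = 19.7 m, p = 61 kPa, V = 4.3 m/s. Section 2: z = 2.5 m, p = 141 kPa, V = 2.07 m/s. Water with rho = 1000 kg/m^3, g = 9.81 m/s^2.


Total head at each section: H = z + p/(rho*g) + V^2/(2g).
H1 = 19.7 + 61*1000/(1000*9.81) + 4.3^2/(2*9.81)
   = 19.7 + 6.218 + 0.9424
   = 26.861 m.
H2 = 2.5 + 141*1000/(1000*9.81) + 2.07^2/(2*9.81)
   = 2.5 + 14.373 + 0.2184
   = 17.091 m.
h_L = H1 - H2 = 26.861 - 17.091 = 9.769 m.

9.769


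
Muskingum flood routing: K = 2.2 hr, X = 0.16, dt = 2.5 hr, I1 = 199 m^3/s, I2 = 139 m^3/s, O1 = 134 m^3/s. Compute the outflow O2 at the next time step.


Muskingum coefficients:
denom = 2*K*(1-X) + dt = 2*2.2*(1-0.16) + 2.5 = 6.196.
C0 = (dt - 2*K*X)/denom = (2.5 - 2*2.2*0.16)/6.196 = 0.2899.
C1 = (dt + 2*K*X)/denom = (2.5 + 2*2.2*0.16)/6.196 = 0.5171.
C2 = (2*K*(1-X) - dt)/denom = 0.193.
O2 = C0*I2 + C1*I1 + C2*O1
   = 0.2899*139 + 0.5171*199 + 0.193*134
   = 169.06 m^3/s.

169.06


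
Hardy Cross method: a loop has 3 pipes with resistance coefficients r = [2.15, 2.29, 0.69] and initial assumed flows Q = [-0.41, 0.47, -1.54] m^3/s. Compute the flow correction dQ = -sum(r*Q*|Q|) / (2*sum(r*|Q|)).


Numerator terms (r*Q*|Q|): 2.15*-0.41*|-0.41| = -0.3614; 2.29*0.47*|0.47| = 0.5059; 0.69*-1.54*|-1.54| = -1.6364.
Sum of numerator = -1.492.
Denominator terms (r*|Q|): 2.15*|-0.41| = 0.8815; 2.29*|0.47| = 1.0763; 0.69*|-1.54| = 1.0626.
2 * sum of denominator = 2 * 3.0204 = 6.0408.
dQ = --1.492 / 6.0408 = 0.247 m^3/s.

0.247


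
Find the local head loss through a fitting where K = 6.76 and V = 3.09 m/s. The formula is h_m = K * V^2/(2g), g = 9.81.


Minor loss formula: h_m = K * V^2/(2g).
V^2 = 3.09^2 = 9.5481.
V^2/(2g) = 9.5481 / 19.62 = 0.4867 m.
h_m = 6.76 * 0.4867 = 3.2898 m.

3.2898


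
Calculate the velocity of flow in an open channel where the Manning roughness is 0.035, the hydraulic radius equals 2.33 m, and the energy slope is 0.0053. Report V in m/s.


Manning's equation gives V = (1/n) * R^(2/3) * S^(1/2).
First, compute R^(2/3) = 2.33^(2/3) = 1.7575.
Next, S^(1/2) = 0.0053^(1/2) = 0.072801.
Then 1/n = 1/0.035 = 28.57.
V = 28.57 * 1.7575 * 0.072801 = 3.6557 m/s.

3.6557


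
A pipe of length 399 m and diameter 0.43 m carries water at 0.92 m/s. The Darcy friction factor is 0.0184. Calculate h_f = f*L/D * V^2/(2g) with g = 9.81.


Darcy-Weisbach equation: h_f = f * (L/D) * V^2/(2g).
f * L/D = 0.0184 * 399/0.43 = 17.0735.
V^2/(2g) = 0.92^2 / (2*9.81) = 0.8464 / 19.62 = 0.0431 m.
h_f = 17.0735 * 0.0431 = 0.737 m.

0.737


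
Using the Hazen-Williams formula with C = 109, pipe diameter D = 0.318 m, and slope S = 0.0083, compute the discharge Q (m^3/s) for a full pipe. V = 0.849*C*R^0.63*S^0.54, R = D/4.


For a full circular pipe, R = D/4 = 0.318/4 = 0.0795 m.
V = 0.849 * 109 * 0.0795^0.63 * 0.0083^0.54
  = 0.849 * 109 * 0.202876 * 0.075215
  = 1.4121 m/s.
Pipe area A = pi*D^2/4 = pi*0.318^2/4 = 0.0794 m^2.
Q = A * V = 0.0794 * 1.4121 = 0.1122 m^3/s.

0.1122


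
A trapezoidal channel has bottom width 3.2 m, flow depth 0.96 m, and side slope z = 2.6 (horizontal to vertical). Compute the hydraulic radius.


For a trapezoidal section with side slope z:
A = (b + z*y)*y = (3.2 + 2.6*0.96)*0.96 = 5.468 m^2.
P = b + 2*y*sqrt(1 + z^2) = 3.2 + 2*0.96*sqrt(1 + 2.6^2) = 8.549 m.
R = A/P = 5.468 / 8.549 = 0.6397 m.

0.6397


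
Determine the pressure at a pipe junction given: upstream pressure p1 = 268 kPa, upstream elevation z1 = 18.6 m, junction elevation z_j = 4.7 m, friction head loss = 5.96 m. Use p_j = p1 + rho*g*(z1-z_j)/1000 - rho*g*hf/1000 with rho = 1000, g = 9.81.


Junction pressure: p_j = p1 + rho*g*(z1 - z_j)/1000 - rho*g*hf/1000.
Elevation term = 1000*9.81*(18.6 - 4.7)/1000 = 136.359 kPa.
Friction term = 1000*9.81*5.96/1000 = 58.468 kPa.
p_j = 268 + 136.359 - 58.468 = 345.89 kPa.

345.89


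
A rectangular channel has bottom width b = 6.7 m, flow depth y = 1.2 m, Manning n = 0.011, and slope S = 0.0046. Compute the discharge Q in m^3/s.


For a rectangular channel, the cross-sectional area A = b * y = 6.7 * 1.2 = 8.04 m^2.
The wetted perimeter P = b + 2y = 6.7 + 2*1.2 = 9.1 m.
Hydraulic radius R = A/P = 8.04/9.1 = 0.8835 m.
Velocity V = (1/n)*R^(2/3)*S^(1/2) = (1/0.011)*0.8835^(2/3)*0.0046^(1/2) = 5.6771 m/s.
Discharge Q = A * V = 8.04 * 5.6771 = 45.644 m^3/s.

45.644


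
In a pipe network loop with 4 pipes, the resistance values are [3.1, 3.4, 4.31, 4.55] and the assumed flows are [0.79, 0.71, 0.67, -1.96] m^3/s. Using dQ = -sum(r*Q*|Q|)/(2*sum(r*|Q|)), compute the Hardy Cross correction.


Numerator terms (r*Q*|Q|): 3.1*0.79*|0.79| = 1.9347; 3.4*0.71*|0.71| = 1.7139; 4.31*0.67*|0.67| = 1.9348; 4.55*-1.96*|-1.96| = -17.4793.
Sum of numerator = -11.8959.
Denominator terms (r*|Q|): 3.1*|0.79| = 2.449; 3.4*|0.71| = 2.414; 4.31*|0.67| = 2.8877; 4.55*|-1.96| = 8.918.
2 * sum of denominator = 2 * 16.6687 = 33.3374.
dQ = --11.8959 / 33.3374 = 0.3568 m^3/s.

0.3568


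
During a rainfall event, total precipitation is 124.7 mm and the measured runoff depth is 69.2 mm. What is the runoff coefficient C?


The runoff coefficient C = runoff depth / rainfall depth.
C = 69.2 / 124.7
  = 0.5549.

0.5549


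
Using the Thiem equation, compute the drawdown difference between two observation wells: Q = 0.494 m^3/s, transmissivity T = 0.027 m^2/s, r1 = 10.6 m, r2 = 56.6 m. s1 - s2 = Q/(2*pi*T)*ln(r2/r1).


Thiem equation: s1 - s2 = Q/(2*pi*T) * ln(r2/r1).
ln(r2/r1) = ln(56.6/10.6) = 1.6752.
Q/(2*pi*T) = 0.494 / (2*pi*0.027) = 0.494 / 0.1696 = 2.9119.
s1 - s2 = 2.9119 * 1.6752 = 4.878 m.

4.878


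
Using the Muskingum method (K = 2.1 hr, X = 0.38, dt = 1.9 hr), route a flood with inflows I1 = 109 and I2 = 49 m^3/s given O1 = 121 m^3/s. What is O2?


Muskingum coefficients:
denom = 2*K*(1-X) + dt = 2*2.1*(1-0.38) + 1.9 = 4.504.
C0 = (dt - 2*K*X)/denom = (1.9 - 2*2.1*0.38)/4.504 = 0.0675.
C1 = (dt + 2*K*X)/denom = (1.9 + 2*2.1*0.38)/4.504 = 0.7762.
C2 = (2*K*(1-X) - dt)/denom = 0.1563.
O2 = C0*I2 + C1*I1 + C2*O1
   = 0.0675*49 + 0.7762*109 + 0.1563*121
   = 106.83 m^3/s.

106.83


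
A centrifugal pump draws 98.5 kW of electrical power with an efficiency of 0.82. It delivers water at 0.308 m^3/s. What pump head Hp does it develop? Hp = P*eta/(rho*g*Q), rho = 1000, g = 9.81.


Pump head formula: Hp = P * eta / (rho * g * Q).
Numerator: P * eta = 98.5 * 1000 * 0.82 = 80770.0 W.
Denominator: rho * g * Q = 1000 * 9.81 * 0.308 = 3021.48.
Hp = 80770.0 / 3021.48 = 26.73 m.

26.73


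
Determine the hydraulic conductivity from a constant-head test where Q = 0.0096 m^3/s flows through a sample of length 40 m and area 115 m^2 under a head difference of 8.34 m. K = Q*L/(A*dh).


From K = Q*L / (A*dh):
Numerator: Q*L = 0.0096 * 40 = 0.384.
Denominator: A*dh = 115 * 8.34 = 959.1.
K = 0.384 / 959.1 = 0.0004 m/s.

0.0004


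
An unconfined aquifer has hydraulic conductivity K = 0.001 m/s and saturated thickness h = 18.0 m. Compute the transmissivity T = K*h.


Transmissivity is defined as T = K * h.
T = 0.001 * 18.0
  = 0.018 m^2/s.

0.018


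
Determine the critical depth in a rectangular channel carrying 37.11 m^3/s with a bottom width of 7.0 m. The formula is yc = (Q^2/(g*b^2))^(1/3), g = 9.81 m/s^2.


Using yc = (Q^2 / (g * b^2))^(1/3):
Q^2 = 37.11^2 = 1377.15.
g * b^2 = 9.81 * 7.0^2 = 9.81 * 49.0 = 480.69.
Q^2 / (g*b^2) = 1377.15 / 480.69 = 2.8649.
yc = 2.8649^(1/3) = 1.4203 m.

1.4203


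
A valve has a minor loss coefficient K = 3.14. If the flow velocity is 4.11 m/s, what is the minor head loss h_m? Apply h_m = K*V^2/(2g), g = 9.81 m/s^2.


Minor loss formula: h_m = K * V^2/(2g).
V^2 = 4.11^2 = 16.8921.
V^2/(2g) = 16.8921 / 19.62 = 0.861 m.
h_m = 3.14 * 0.861 = 2.7034 m.

2.7034


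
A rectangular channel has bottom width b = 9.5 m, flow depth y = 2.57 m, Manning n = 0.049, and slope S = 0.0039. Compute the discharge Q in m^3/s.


For a rectangular channel, the cross-sectional area A = b * y = 9.5 * 2.57 = 24.41 m^2.
The wetted perimeter P = b + 2y = 9.5 + 2*2.57 = 14.64 m.
Hydraulic radius R = A/P = 24.41/14.64 = 1.6677 m.
Velocity V = (1/n)*R^(2/3)*S^(1/2) = (1/0.049)*1.6677^(2/3)*0.0039^(1/2) = 1.7923 m/s.
Discharge Q = A * V = 24.41 * 1.7923 = 43.759 m^3/s.

43.759


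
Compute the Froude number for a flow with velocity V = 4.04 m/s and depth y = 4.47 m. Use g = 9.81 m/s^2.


The Froude number is defined as Fr = V / sqrt(g*y).
g*y = 9.81 * 4.47 = 43.8507.
sqrt(g*y) = sqrt(43.8507) = 6.622.
Fr = 4.04 / 6.622 = 0.6101.

0.6101


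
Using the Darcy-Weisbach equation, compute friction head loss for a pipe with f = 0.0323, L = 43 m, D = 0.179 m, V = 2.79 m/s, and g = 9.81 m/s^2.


Darcy-Weisbach equation: h_f = f * (L/D) * V^2/(2g).
f * L/D = 0.0323 * 43/0.179 = 7.7592.
V^2/(2g) = 2.79^2 / (2*9.81) = 7.7841 / 19.62 = 0.3967 m.
h_f = 7.7592 * 0.3967 = 3.078 m.

3.078


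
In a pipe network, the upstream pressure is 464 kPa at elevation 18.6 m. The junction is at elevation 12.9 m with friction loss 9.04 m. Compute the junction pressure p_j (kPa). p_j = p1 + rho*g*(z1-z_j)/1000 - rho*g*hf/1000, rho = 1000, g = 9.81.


Junction pressure: p_j = p1 + rho*g*(z1 - z_j)/1000 - rho*g*hf/1000.
Elevation term = 1000*9.81*(18.6 - 12.9)/1000 = 55.917 kPa.
Friction term = 1000*9.81*9.04/1000 = 88.682 kPa.
p_j = 464 + 55.917 - 88.682 = 431.23 kPa.

431.23


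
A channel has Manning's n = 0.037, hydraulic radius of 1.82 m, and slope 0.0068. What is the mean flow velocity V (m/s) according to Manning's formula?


Manning's equation gives V = (1/n) * R^(2/3) * S^(1/2).
First, compute R^(2/3) = 1.82^(2/3) = 1.4907.
Next, S^(1/2) = 0.0068^(1/2) = 0.082462.
Then 1/n = 1/0.037 = 27.03.
V = 27.03 * 1.4907 * 0.082462 = 3.3223 m/s.

3.3223


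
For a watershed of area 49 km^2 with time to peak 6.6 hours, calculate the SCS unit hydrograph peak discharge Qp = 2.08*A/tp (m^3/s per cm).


SCS formula: Qp = 2.08 * A / tp.
Qp = 2.08 * 49 / 6.6
   = 101.92 / 6.6
   = 15.44 m^3/s per cm.

15.44


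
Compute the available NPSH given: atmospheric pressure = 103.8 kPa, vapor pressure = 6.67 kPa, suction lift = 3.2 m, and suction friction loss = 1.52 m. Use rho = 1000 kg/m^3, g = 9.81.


NPSHa = p_atm/(rho*g) - z_s - hf_s - p_vap/(rho*g).
p_atm/(rho*g) = 103.8*1000 / (1000*9.81) = 10.581 m.
p_vap/(rho*g) = 6.67*1000 / (1000*9.81) = 0.68 m.
NPSHa = 10.581 - 3.2 - 1.52 - 0.68
      = 5.18 m.

5.18


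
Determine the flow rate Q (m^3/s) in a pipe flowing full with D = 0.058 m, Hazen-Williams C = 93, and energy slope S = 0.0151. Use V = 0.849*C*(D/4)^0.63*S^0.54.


For a full circular pipe, R = D/4 = 0.058/4 = 0.0145 m.
V = 0.849 * 93 * 0.0145^0.63 * 0.0151^0.54
  = 0.849 * 93 * 0.069448 * 0.103908
  = 0.5698 m/s.
Pipe area A = pi*D^2/4 = pi*0.058^2/4 = 0.0026 m^2.
Q = A * V = 0.0026 * 0.5698 = 0.0015 m^3/s.

0.0015


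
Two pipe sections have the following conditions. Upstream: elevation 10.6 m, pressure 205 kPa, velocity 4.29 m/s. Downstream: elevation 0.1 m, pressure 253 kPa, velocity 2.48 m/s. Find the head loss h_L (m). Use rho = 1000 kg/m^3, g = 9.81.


Total head at each section: H = z + p/(rho*g) + V^2/(2g).
H1 = 10.6 + 205*1000/(1000*9.81) + 4.29^2/(2*9.81)
   = 10.6 + 20.897 + 0.938
   = 32.435 m.
H2 = 0.1 + 253*1000/(1000*9.81) + 2.48^2/(2*9.81)
   = 0.1 + 25.79 + 0.3135
   = 26.203 m.
h_L = H1 - H2 = 32.435 - 26.203 = 6.232 m.

6.232


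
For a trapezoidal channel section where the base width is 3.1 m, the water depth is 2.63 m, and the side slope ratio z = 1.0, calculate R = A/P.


For a trapezoidal section with side slope z:
A = (b + z*y)*y = (3.1 + 1.0*2.63)*2.63 = 15.07 m^2.
P = b + 2*y*sqrt(1 + z^2) = 3.1 + 2*2.63*sqrt(1 + 1.0^2) = 10.539 m.
R = A/P = 15.07 / 10.539 = 1.4299 m.

1.4299


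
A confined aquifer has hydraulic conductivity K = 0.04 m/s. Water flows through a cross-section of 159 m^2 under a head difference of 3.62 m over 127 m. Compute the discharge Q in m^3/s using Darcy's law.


Darcy's law: Q = K * A * i, where i = dh/L.
Hydraulic gradient i = 3.62 / 127 = 0.028504.
Q = 0.04 * 159 * 0.028504
  = 0.1813 m^3/s.

0.1813


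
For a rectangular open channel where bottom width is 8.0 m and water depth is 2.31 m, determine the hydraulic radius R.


For a rectangular section:
Flow area A = b * y = 8.0 * 2.31 = 18.48 m^2.
Wetted perimeter P = b + 2y = 8.0 + 2*2.31 = 12.62 m.
Hydraulic radius R = A/P = 18.48 / 12.62 = 1.4643 m.

1.4643


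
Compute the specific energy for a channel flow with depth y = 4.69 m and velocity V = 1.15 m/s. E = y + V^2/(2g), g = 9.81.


Specific energy E = y + V^2/(2g).
Velocity head = V^2/(2g) = 1.15^2 / (2*9.81) = 1.3225 / 19.62 = 0.0674 m.
E = 4.69 + 0.0674 = 4.7574 m.

4.7574


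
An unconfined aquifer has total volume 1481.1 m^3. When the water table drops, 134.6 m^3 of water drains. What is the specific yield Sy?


Specific yield Sy = Volume drained / Total volume.
Sy = 134.6 / 1481.1
   = 0.0909.

0.0909


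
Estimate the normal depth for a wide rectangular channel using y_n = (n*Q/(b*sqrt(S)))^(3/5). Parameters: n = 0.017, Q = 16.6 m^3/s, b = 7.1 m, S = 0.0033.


We use the wide-channel approximation y_n = (n*Q/(b*sqrt(S)))^(3/5).
sqrt(S) = sqrt(0.0033) = 0.057446.
Numerator: n*Q = 0.017 * 16.6 = 0.2822.
Denominator: b*sqrt(S) = 7.1 * 0.057446 = 0.407867.
arg = 0.6919.
y_n = 0.6919^(3/5) = 0.8017 m.

0.8017


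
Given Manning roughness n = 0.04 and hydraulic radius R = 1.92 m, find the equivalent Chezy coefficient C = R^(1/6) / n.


The Chezy coefficient relates to Manning's n through C = R^(1/6) / n.
R^(1/6) = 1.92^(1/6) = 1.114851.
C = 1.114851 / 0.04 = 27.87 m^(1/2)/s.

27.87


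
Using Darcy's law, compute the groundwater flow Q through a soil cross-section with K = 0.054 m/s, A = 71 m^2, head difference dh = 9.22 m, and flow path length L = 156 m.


Darcy's law: Q = K * A * i, where i = dh/L.
Hydraulic gradient i = 9.22 / 156 = 0.059103.
Q = 0.054 * 71 * 0.059103
  = 0.2266 m^3/s.

0.2266


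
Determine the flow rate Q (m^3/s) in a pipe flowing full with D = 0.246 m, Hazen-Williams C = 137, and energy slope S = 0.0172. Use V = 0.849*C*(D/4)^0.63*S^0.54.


For a full circular pipe, R = D/4 = 0.246/4 = 0.0615 m.
V = 0.849 * 137 * 0.0615^0.63 * 0.0172^0.54
  = 0.849 * 137 * 0.17258 * 0.111477
  = 2.2377 m/s.
Pipe area A = pi*D^2/4 = pi*0.246^2/4 = 0.0475 m^2.
Q = A * V = 0.0475 * 2.2377 = 0.1064 m^3/s.

0.1064


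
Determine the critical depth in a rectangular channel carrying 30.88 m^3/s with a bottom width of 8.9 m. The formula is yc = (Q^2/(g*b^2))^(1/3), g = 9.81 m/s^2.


Using yc = (Q^2 / (g * b^2))^(1/3):
Q^2 = 30.88^2 = 953.57.
g * b^2 = 9.81 * 8.9^2 = 9.81 * 79.21 = 777.05.
Q^2 / (g*b^2) = 953.57 / 777.05 = 1.2272.
yc = 1.2272^(1/3) = 1.0706 m.

1.0706


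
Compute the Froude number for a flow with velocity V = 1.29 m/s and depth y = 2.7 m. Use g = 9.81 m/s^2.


The Froude number is defined as Fr = V / sqrt(g*y).
g*y = 9.81 * 2.7 = 26.487.
sqrt(g*y) = sqrt(26.487) = 5.1466.
Fr = 1.29 / 5.1466 = 0.2507.

0.2507


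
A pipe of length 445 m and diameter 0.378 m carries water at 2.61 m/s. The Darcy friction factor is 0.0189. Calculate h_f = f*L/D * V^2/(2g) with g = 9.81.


Darcy-Weisbach equation: h_f = f * (L/D) * V^2/(2g).
f * L/D = 0.0189 * 445/0.378 = 22.25.
V^2/(2g) = 2.61^2 / (2*9.81) = 6.8121 / 19.62 = 0.3472 m.
h_f = 22.25 * 0.3472 = 7.725 m.

7.725


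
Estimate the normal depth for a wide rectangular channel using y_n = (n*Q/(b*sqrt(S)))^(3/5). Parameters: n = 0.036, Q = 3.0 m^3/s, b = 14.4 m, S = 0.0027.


We use the wide-channel approximation y_n = (n*Q/(b*sqrt(S)))^(3/5).
sqrt(S) = sqrt(0.0027) = 0.051962.
Numerator: n*Q = 0.036 * 3.0 = 0.108.
Denominator: b*sqrt(S) = 14.4 * 0.051962 = 0.748253.
arg = 0.1443.
y_n = 0.1443^(3/5) = 0.3131 m.

0.3131


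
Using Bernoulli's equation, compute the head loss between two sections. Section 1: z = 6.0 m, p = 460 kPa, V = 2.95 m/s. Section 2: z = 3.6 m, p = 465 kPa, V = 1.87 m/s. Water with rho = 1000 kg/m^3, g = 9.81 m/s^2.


Total head at each section: H = z + p/(rho*g) + V^2/(2g).
H1 = 6.0 + 460*1000/(1000*9.81) + 2.95^2/(2*9.81)
   = 6.0 + 46.891 + 0.4436
   = 53.334 m.
H2 = 3.6 + 465*1000/(1000*9.81) + 1.87^2/(2*9.81)
   = 3.6 + 47.401 + 0.1782
   = 51.179 m.
h_L = H1 - H2 = 53.334 - 51.179 = 2.156 m.

2.156


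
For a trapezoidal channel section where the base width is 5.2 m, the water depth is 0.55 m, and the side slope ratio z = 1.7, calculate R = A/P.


For a trapezoidal section with side slope z:
A = (b + z*y)*y = (5.2 + 1.7*0.55)*0.55 = 3.374 m^2.
P = b + 2*y*sqrt(1 + z^2) = 5.2 + 2*0.55*sqrt(1 + 1.7^2) = 7.37 m.
R = A/P = 3.374 / 7.37 = 0.4579 m.

0.4579


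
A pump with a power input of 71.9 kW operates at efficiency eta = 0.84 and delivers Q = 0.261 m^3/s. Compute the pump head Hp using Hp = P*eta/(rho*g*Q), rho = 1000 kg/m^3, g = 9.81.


Pump head formula: Hp = P * eta / (rho * g * Q).
Numerator: P * eta = 71.9 * 1000 * 0.84 = 60396.0 W.
Denominator: rho * g * Q = 1000 * 9.81 * 0.261 = 2560.41.
Hp = 60396.0 / 2560.41 = 23.59 m.

23.59


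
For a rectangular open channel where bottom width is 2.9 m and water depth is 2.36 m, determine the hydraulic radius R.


For a rectangular section:
Flow area A = b * y = 2.9 * 2.36 = 6.84 m^2.
Wetted perimeter P = b + 2y = 2.9 + 2*2.36 = 7.62 m.
Hydraulic radius R = A/P = 6.84 / 7.62 = 0.8982 m.

0.8982


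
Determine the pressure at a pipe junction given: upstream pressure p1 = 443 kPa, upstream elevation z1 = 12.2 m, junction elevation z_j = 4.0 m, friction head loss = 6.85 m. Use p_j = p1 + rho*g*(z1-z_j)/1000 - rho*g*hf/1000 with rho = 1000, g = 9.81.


Junction pressure: p_j = p1 + rho*g*(z1 - z_j)/1000 - rho*g*hf/1000.
Elevation term = 1000*9.81*(12.2 - 4.0)/1000 = 80.442 kPa.
Friction term = 1000*9.81*6.85/1000 = 67.198 kPa.
p_j = 443 + 80.442 - 67.198 = 456.24 kPa.

456.24


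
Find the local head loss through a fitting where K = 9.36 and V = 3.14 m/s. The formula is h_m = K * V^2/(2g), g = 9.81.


Minor loss formula: h_m = K * V^2/(2g).
V^2 = 3.14^2 = 9.8596.
V^2/(2g) = 9.8596 / 19.62 = 0.5025 m.
h_m = 9.36 * 0.5025 = 4.7037 m.

4.7037


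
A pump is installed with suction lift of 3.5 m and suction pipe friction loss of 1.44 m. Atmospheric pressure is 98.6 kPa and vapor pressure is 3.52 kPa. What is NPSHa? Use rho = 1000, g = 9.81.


NPSHa = p_atm/(rho*g) - z_s - hf_s - p_vap/(rho*g).
p_atm/(rho*g) = 98.6*1000 / (1000*9.81) = 10.051 m.
p_vap/(rho*g) = 3.52*1000 / (1000*9.81) = 0.359 m.
NPSHa = 10.051 - 3.5 - 1.44 - 0.359
      = 4.75 m.

4.75


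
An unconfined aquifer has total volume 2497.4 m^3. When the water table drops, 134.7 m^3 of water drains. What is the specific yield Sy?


Specific yield Sy = Volume drained / Total volume.
Sy = 134.7 / 2497.4
   = 0.0539.

0.0539


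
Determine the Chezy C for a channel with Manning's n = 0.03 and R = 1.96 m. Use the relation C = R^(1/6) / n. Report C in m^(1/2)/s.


The Chezy coefficient relates to Manning's n through C = R^(1/6) / n.
R^(1/6) = 1.96^(1/6) = 1.118689.
C = 1.118689 / 0.03 = 37.29 m^(1/2)/s.

37.29


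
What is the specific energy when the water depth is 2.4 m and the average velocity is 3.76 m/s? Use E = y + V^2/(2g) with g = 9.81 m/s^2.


Specific energy E = y + V^2/(2g).
Velocity head = V^2/(2g) = 3.76^2 / (2*9.81) = 14.1376 / 19.62 = 0.7206 m.
E = 2.4 + 0.7206 = 3.1206 m.

3.1206


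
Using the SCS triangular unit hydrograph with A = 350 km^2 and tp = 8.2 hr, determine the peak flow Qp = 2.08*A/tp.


SCS formula: Qp = 2.08 * A / tp.
Qp = 2.08 * 350 / 8.2
   = 728.0 / 8.2
   = 88.78 m^3/s per cm.

88.78


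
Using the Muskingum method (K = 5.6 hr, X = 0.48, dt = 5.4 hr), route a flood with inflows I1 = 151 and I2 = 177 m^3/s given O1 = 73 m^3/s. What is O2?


Muskingum coefficients:
denom = 2*K*(1-X) + dt = 2*5.6*(1-0.48) + 5.4 = 11.224.
C0 = (dt - 2*K*X)/denom = (5.4 - 2*5.6*0.48)/11.224 = 0.0021.
C1 = (dt + 2*K*X)/denom = (5.4 + 2*5.6*0.48)/11.224 = 0.9601.
C2 = (2*K*(1-X) - dt)/denom = 0.0378.
O2 = C0*I2 + C1*I1 + C2*O1
   = 0.0021*177 + 0.9601*151 + 0.0378*73
   = 148.11 m^3/s.

148.11


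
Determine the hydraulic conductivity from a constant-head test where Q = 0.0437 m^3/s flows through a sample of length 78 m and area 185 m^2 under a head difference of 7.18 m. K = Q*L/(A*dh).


From K = Q*L / (A*dh):
Numerator: Q*L = 0.0437 * 78 = 3.4086.
Denominator: A*dh = 185 * 7.18 = 1328.3.
K = 3.4086 / 1328.3 = 0.002566 m/s.

0.002566


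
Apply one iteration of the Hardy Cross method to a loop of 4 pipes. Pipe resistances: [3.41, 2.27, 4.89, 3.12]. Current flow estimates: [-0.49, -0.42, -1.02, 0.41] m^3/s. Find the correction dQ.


Numerator terms (r*Q*|Q|): 3.41*-0.49*|-0.49| = -0.8187; 2.27*-0.42*|-0.42| = -0.4004; 4.89*-1.02*|-1.02| = -5.0876; 3.12*0.41*|0.41| = 0.5245.
Sum of numerator = -5.7823.
Denominator terms (r*|Q|): 3.41*|-0.49| = 1.6709; 2.27*|-0.42| = 0.9534; 4.89*|-1.02| = 4.9878; 3.12*|0.41| = 1.2792.
2 * sum of denominator = 2 * 8.8913 = 17.7826.
dQ = --5.7823 / 17.7826 = 0.3252 m^3/s.

0.3252


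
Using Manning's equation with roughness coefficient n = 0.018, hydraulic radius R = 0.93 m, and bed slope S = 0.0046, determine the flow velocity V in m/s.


Manning's equation gives V = (1/n) * R^(2/3) * S^(1/2).
First, compute R^(2/3) = 0.93^(2/3) = 0.9528.
Next, S^(1/2) = 0.0046^(1/2) = 0.067823.
Then 1/n = 1/0.018 = 55.56.
V = 55.56 * 0.9528 * 0.067823 = 3.59 m/s.

3.59


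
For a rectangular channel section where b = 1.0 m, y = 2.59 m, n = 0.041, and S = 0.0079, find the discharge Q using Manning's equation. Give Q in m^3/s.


For a rectangular channel, the cross-sectional area A = b * y = 1.0 * 2.59 = 2.59 m^2.
The wetted perimeter P = b + 2y = 1.0 + 2*2.59 = 6.18 m.
Hydraulic radius R = A/P = 2.59/6.18 = 0.4191 m.
Velocity V = (1/n)*R^(2/3)*S^(1/2) = (1/0.041)*0.4191^(2/3)*0.0079^(1/2) = 1.2141 m/s.
Discharge Q = A * V = 2.59 * 1.2141 = 3.144 m^3/s.

3.144


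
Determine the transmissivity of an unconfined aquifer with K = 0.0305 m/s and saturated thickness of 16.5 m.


Transmissivity is defined as T = K * h.
T = 0.0305 * 16.5
  = 0.5032 m^2/s.

0.5032


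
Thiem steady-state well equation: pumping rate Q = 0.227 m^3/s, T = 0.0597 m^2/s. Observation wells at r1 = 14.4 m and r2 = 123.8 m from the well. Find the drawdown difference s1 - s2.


Thiem equation: s1 - s2 = Q/(2*pi*T) * ln(r2/r1).
ln(r2/r1) = ln(123.8/14.4) = 2.1514.
Q/(2*pi*T) = 0.227 / (2*pi*0.0597) = 0.227 / 0.3751 = 0.6052.
s1 - s2 = 0.6052 * 2.1514 = 1.302 m.

1.302


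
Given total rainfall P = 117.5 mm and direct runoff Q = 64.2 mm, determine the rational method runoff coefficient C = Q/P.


The runoff coefficient C = runoff depth / rainfall depth.
C = 64.2 / 117.5
  = 0.5464.

0.5464


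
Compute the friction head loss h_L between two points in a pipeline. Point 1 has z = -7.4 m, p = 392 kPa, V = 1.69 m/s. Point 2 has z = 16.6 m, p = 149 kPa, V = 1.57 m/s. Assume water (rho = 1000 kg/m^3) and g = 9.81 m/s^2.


Total head at each section: H = z + p/(rho*g) + V^2/(2g).
H1 = -7.4 + 392*1000/(1000*9.81) + 1.69^2/(2*9.81)
   = -7.4 + 39.959 + 0.1456
   = 32.705 m.
H2 = 16.6 + 149*1000/(1000*9.81) + 1.57^2/(2*9.81)
   = 16.6 + 15.189 + 0.1256
   = 31.914 m.
h_L = H1 - H2 = 32.705 - 31.914 = 0.791 m.

0.791


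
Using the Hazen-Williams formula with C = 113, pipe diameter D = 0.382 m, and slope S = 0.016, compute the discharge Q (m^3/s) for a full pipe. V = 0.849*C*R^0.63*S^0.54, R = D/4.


For a full circular pipe, R = D/4 = 0.382/4 = 0.0955 m.
V = 0.849 * 113 * 0.0955^0.63 * 0.016^0.54
  = 0.849 * 113 * 0.22772 * 0.107207
  = 2.3421 m/s.
Pipe area A = pi*D^2/4 = pi*0.382^2/4 = 0.1146 m^2.
Q = A * V = 0.1146 * 2.3421 = 0.2684 m^3/s.

0.2684


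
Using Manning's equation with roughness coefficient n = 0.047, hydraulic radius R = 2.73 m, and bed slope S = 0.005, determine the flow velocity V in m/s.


Manning's equation gives V = (1/n) * R^(2/3) * S^(1/2).
First, compute R^(2/3) = 2.73^(2/3) = 1.9533.
Next, S^(1/2) = 0.005^(1/2) = 0.070711.
Then 1/n = 1/0.047 = 21.28.
V = 21.28 * 1.9533 * 0.070711 = 2.9387 m/s.

2.9387


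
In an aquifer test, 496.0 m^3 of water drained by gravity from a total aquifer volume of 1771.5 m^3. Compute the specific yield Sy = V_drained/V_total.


Specific yield Sy = Volume drained / Total volume.
Sy = 496.0 / 1771.5
   = 0.28.

0.28


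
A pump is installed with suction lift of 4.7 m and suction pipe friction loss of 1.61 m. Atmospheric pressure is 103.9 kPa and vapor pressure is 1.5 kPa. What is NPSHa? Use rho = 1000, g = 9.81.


NPSHa = p_atm/(rho*g) - z_s - hf_s - p_vap/(rho*g).
p_atm/(rho*g) = 103.9*1000 / (1000*9.81) = 10.591 m.
p_vap/(rho*g) = 1.5*1000 / (1000*9.81) = 0.153 m.
NPSHa = 10.591 - 4.7 - 1.61 - 0.153
      = 4.13 m.

4.13


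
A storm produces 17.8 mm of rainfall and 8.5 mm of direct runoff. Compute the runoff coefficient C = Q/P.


The runoff coefficient C = runoff depth / rainfall depth.
C = 8.5 / 17.8
  = 0.4775.

0.4775


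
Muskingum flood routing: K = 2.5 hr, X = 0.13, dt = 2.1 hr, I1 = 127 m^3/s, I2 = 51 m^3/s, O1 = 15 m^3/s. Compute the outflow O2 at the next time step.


Muskingum coefficients:
denom = 2*K*(1-X) + dt = 2*2.5*(1-0.13) + 2.1 = 6.45.
C0 = (dt - 2*K*X)/denom = (2.1 - 2*2.5*0.13)/6.45 = 0.2248.
C1 = (dt + 2*K*X)/denom = (2.1 + 2*2.5*0.13)/6.45 = 0.4264.
C2 = (2*K*(1-X) - dt)/denom = 0.3488.
O2 = C0*I2 + C1*I1 + C2*O1
   = 0.2248*51 + 0.4264*127 + 0.3488*15
   = 70.84 m^3/s.

70.84


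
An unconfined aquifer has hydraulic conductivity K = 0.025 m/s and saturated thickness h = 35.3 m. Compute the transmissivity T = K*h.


Transmissivity is defined as T = K * h.
T = 0.025 * 35.3
  = 0.8825 m^2/s.

0.8825


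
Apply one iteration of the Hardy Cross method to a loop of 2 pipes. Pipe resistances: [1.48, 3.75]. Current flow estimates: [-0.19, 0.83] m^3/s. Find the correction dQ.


Numerator terms (r*Q*|Q|): 1.48*-0.19*|-0.19| = -0.0534; 3.75*0.83*|0.83| = 2.5834.
Sum of numerator = 2.5299.
Denominator terms (r*|Q|): 1.48*|-0.19| = 0.2812; 3.75*|0.83| = 3.1125.
2 * sum of denominator = 2 * 3.3937 = 6.7874.
dQ = -2.5299 / 6.7874 = -0.3727 m^3/s.

-0.3727


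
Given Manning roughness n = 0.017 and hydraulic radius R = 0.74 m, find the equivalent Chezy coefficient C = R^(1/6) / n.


The Chezy coefficient relates to Manning's n through C = R^(1/6) / n.
R^(1/6) = 0.74^(1/6) = 0.951054.
C = 0.951054 / 0.017 = 55.94 m^(1/2)/s.

55.94


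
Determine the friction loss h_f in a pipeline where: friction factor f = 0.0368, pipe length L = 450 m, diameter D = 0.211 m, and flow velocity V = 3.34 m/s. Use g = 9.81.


Darcy-Weisbach equation: h_f = f * (L/D) * V^2/(2g).
f * L/D = 0.0368 * 450/0.211 = 78.4834.
V^2/(2g) = 3.34^2 / (2*9.81) = 11.1556 / 19.62 = 0.5686 m.
h_f = 78.4834 * 0.5686 = 44.624 m.

44.624


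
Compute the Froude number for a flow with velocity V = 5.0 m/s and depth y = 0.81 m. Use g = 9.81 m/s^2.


The Froude number is defined as Fr = V / sqrt(g*y).
g*y = 9.81 * 0.81 = 7.9461.
sqrt(g*y) = sqrt(7.9461) = 2.8189.
Fr = 5.0 / 2.8189 = 1.7738.

1.7738


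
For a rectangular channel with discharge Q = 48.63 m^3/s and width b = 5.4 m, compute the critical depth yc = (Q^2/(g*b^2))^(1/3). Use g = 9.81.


Using yc = (Q^2 / (g * b^2))^(1/3):
Q^2 = 48.63^2 = 2364.88.
g * b^2 = 9.81 * 5.4^2 = 9.81 * 29.16 = 286.06.
Q^2 / (g*b^2) = 2364.88 / 286.06 = 8.2671.
yc = 8.2671^(1/3) = 2.022 m.

2.022


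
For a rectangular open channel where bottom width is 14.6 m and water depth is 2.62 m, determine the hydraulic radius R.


For a rectangular section:
Flow area A = b * y = 14.6 * 2.62 = 38.25 m^2.
Wetted perimeter P = b + 2y = 14.6 + 2*2.62 = 19.84 m.
Hydraulic radius R = A/P = 38.25 / 19.84 = 1.928 m.

1.928


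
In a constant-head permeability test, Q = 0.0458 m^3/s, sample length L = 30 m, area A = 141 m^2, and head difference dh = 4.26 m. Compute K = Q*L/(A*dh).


From K = Q*L / (A*dh):
Numerator: Q*L = 0.0458 * 30 = 1.374.
Denominator: A*dh = 141 * 4.26 = 600.66.
K = 1.374 / 600.66 = 0.002287 m/s.

0.002287


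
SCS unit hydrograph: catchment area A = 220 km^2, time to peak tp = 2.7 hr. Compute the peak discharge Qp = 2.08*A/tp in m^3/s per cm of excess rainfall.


SCS formula: Qp = 2.08 * A / tp.
Qp = 2.08 * 220 / 2.7
   = 457.6 / 2.7
   = 169.48 m^3/s per cm.

169.48


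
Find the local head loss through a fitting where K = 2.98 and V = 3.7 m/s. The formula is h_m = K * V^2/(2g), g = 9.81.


Minor loss formula: h_m = K * V^2/(2g).
V^2 = 3.7^2 = 13.69.
V^2/(2g) = 13.69 / 19.62 = 0.6978 m.
h_m = 2.98 * 0.6978 = 2.0793 m.

2.0793


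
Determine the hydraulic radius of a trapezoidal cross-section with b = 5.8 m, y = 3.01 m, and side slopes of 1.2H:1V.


For a trapezoidal section with side slope z:
A = (b + z*y)*y = (5.8 + 1.2*3.01)*3.01 = 28.33 m^2.
P = b + 2*y*sqrt(1 + z^2) = 5.8 + 2*3.01*sqrt(1 + 1.2^2) = 15.204 m.
R = A/P = 28.33 / 15.204 = 1.8634 m.

1.8634


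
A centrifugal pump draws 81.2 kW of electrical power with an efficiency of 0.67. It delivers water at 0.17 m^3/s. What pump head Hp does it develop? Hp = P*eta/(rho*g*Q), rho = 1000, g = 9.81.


Pump head formula: Hp = P * eta / (rho * g * Q).
Numerator: P * eta = 81.2 * 1000 * 0.67 = 54404.0 W.
Denominator: rho * g * Q = 1000 * 9.81 * 0.17 = 1667.7.
Hp = 54404.0 / 1667.7 = 32.62 m.

32.62


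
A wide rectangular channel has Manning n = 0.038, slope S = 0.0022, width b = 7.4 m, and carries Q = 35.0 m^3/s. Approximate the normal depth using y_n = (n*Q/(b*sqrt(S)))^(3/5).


We use the wide-channel approximation y_n = (n*Q/(b*sqrt(S)))^(3/5).
sqrt(S) = sqrt(0.0022) = 0.046904.
Numerator: n*Q = 0.038 * 35.0 = 1.33.
Denominator: b*sqrt(S) = 7.4 * 0.046904 = 0.34709.
arg = 3.8319.
y_n = 3.8319^(3/5) = 2.239 m.

2.239


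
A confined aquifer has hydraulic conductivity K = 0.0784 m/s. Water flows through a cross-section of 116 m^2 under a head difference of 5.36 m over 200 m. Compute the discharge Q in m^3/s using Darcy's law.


Darcy's law: Q = K * A * i, where i = dh/L.
Hydraulic gradient i = 5.36 / 200 = 0.0268.
Q = 0.0784 * 116 * 0.0268
  = 0.2437 m^3/s.

0.2437


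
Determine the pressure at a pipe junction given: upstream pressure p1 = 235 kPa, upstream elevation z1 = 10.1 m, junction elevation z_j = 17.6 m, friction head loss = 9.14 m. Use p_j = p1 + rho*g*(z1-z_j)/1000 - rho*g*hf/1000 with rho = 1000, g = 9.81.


Junction pressure: p_j = p1 + rho*g*(z1 - z_j)/1000 - rho*g*hf/1000.
Elevation term = 1000*9.81*(10.1 - 17.6)/1000 = -73.575 kPa.
Friction term = 1000*9.81*9.14/1000 = 89.663 kPa.
p_j = 235 + -73.575 - 89.663 = 71.76 kPa.

71.76


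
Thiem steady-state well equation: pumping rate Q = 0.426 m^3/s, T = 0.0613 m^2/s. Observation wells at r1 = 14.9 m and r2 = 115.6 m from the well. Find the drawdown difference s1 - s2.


Thiem equation: s1 - s2 = Q/(2*pi*T) * ln(r2/r1).
ln(r2/r1) = ln(115.6/14.9) = 2.0488.
Q/(2*pi*T) = 0.426 / (2*pi*0.0613) = 0.426 / 0.3852 = 1.106.
s1 - s2 = 1.106 * 2.0488 = 2.266 m.

2.266


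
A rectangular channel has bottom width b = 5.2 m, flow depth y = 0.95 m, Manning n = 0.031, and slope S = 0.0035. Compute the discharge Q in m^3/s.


For a rectangular channel, the cross-sectional area A = b * y = 5.2 * 0.95 = 4.94 m^2.
The wetted perimeter P = b + 2y = 5.2 + 2*0.95 = 7.1 m.
Hydraulic radius R = A/P = 4.94/7.1 = 0.6958 m.
Velocity V = (1/n)*R^(2/3)*S^(1/2) = (1/0.031)*0.6958^(2/3)*0.0035^(1/2) = 1.4985 m/s.
Discharge Q = A * V = 4.94 * 1.4985 = 7.402 m^3/s.

7.402


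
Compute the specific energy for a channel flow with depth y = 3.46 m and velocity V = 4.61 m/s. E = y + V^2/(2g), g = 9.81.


Specific energy E = y + V^2/(2g).
Velocity head = V^2/(2g) = 4.61^2 / (2*9.81) = 21.2521 / 19.62 = 1.0832 m.
E = 3.46 + 1.0832 = 4.5432 m.

4.5432


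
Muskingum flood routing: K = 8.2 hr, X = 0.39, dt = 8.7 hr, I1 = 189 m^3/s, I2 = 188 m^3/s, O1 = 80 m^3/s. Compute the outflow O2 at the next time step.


Muskingum coefficients:
denom = 2*K*(1-X) + dt = 2*8.2*(1-0.39) + 8.7 = 18.704.
C0 = (dt - 2*K*X)/denom = (8.7 - 2*8.2*0.39)/18.704 = 0.1232.
C1 = (dt + 2*K*X)/denom = (8.7 + 2*8.2*0.39)/18.704 = 0.8071.
C2 = (2*K*(1-X) - dt)/denom = 0.0697.
O2 = C0*I2 + C1*I1 + C2*O1
   = 0.1232*188 + 0.8071*189 + 0.0697*80
   = 181.28 m^3/s.

181.28


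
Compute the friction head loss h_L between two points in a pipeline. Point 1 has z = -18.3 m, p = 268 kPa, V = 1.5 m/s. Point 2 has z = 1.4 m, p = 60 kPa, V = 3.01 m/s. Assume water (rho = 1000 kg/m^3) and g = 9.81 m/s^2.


Total head at each section: H = z + p/(rho*g) + V^2/(2g).
H1 = -18.3 + 268*1000/(1000*9.81) + 1.5^2/(2*9.81)
   = -18.3 + 27.319 + 0.1147
   = 9.134 m.
H2 = 1.4 + 60*1000/(1000*9.81) + 3.01^2/(2*9.81)
   = 1.4 + 6.116 + 0.4618
   = 7.978 m.
h_L = H1 - H2 = 9.134 - 7.978 = 1.156 m.

1.156


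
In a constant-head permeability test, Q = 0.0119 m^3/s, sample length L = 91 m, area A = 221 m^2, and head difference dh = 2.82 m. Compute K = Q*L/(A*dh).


From K = Q*L / (A*dh):
Numerator: Q*L = 0.0119 * 91 = 1.0829.
Denominator: A*dh = 221 * 2.82 = 623.22.
K = 1.0829 / 623.22 = 0.001738 m/s.

0.001738


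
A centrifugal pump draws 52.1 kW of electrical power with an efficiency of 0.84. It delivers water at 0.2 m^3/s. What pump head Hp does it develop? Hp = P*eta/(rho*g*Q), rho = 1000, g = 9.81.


Pump head formula: Hp = P * eta / (rho * g * Q).
Numerator: P * eta = 52.1 * 1000 * 0.84 = 43764.0 W.
Denominator: rho * g * Q = 1000 * 9.81 * 0.2 = 1962.0.
Hp = 43764.0 / 1962.0 = 22.31 m.

22.31


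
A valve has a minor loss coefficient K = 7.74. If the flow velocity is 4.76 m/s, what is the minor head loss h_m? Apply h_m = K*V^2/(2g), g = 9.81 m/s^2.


Minor loss formula: h_m = K * V^2/(2g).
V^2 = 4.76^2 = 22.6576.
V^2/(2g) = 22.6576 / 19.62 = 1.1548 m.
h_m = 7.74 * 1.1548 = 8.9383 m.

8.9383


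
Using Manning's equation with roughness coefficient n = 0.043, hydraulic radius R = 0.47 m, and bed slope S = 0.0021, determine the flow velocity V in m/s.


Manning's equation gives V = (1/n) * R^(2/3) * S^(1/2).
First, compute R^(2/3) = 0.47^(2/3) = 0.6045.
Next, S^(1/2) = 0.0021^(1/2) = 0.045826.
Then 1/n = 1/0.043 = 23.26.
V = 23.26 * 0.6045 * 0.045826 = 0.6442 m/s.

0.6442


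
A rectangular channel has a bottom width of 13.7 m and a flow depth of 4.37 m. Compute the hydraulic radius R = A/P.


For a rectangular section:
Flow area A = b * y = 13.7 * 4.37 = 59.87 m^2.
Wetted perimeter P = b + 2y = 13.7 + 2*4.37 = 22.44 m.
Hydraulic radius R = A/P = 59.87 / 22.44 = 2.668 m.

2.668


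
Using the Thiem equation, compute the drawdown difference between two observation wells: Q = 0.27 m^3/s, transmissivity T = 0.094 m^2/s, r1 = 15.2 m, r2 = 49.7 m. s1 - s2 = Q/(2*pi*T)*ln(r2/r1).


Thiem equation: s1 - s2 = Q/(2*pi*T) * ln(r2/r1).
ln(r2/r1) = ln(49.7/15.2) = 1.1847.
Q/(2*pi*T) = 0.27 / (2*pi*0.094) = 0.27 / 0.5906 = 0.4571.
s1 - s2 = 0.4571 * 1.1847 = 0.5416 m.

0.5416


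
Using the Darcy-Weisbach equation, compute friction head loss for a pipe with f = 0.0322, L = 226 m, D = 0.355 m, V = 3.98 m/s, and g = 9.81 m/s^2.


Darcy-Weisbach equation: h_f = f * (L/D) * V^2/(2g).
f * L/D = 0.0322 * 226/0.355 = 20.4992.
V^2/(2g) = 3.98^2 / (2*9.81) = 15.8404 / 19.62 = 0.8074 m.
h_f = 20.4992 * 0.8074 = 16.55 m.

16.55
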